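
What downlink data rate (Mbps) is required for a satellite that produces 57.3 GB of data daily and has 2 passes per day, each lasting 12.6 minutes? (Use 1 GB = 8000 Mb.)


total contact time = 2 * 12.6 * 60 = 1512.0000 s
data = 57.3 GB = 458400.0000 Mb
rate = 458400.0000 / 1512.0000 = 303.1746 Mbps

303.1746 Mbps


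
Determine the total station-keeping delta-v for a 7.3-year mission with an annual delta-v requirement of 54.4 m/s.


dV = rate * years = 54.4 * 7.3
dV = 397.1200 m/s

397.1200 m/s


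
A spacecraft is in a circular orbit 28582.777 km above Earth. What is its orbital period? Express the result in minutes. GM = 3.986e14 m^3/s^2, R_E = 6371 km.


r = 34953.7770 km = 3.4953777e+07 m
T = 2*pi*sqrt(r^3/mu) = 2*pi*sqrt(4.2705355e+22 / 3.986e14)
T = 65035.7852 s = 1083.9298 min

1083.9298 minutes


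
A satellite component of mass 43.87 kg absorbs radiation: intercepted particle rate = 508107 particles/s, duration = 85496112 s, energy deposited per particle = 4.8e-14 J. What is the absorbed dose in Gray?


Total energy deposited = rate * time * E_per
  = 508107 * 85496112 * 4.8e-14 = 2.0852 J
Dose = E_total / mass = 2.0852 / 43.87
Dose = 0.0475308 Gy

0.0475 Gy


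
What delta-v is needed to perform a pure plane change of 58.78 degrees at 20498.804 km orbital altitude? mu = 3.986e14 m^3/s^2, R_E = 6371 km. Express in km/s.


r = 26869.8040 km = 2.6869804e+07 m
V = sqrt(mu/r) = 3851.5576 m/s
di = 58.78 deg = 1.0259 rad
dV = 2*V*sin(di/2) = 2*3851.5576*sin(0.5129523)
dV = 3780.3168 m/s = 3.7803 km/s

3.7803 km/s


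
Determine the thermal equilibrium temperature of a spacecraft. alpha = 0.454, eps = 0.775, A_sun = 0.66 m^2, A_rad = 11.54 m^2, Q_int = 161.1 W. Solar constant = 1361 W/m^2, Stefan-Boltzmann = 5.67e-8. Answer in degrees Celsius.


Numerator = alpha*S*A_sun + Q_int = 0.454*1361*0.66 + 161.1 = 568.9100 W
Denominator = eps*sigma*A_rad = 0.775*5.67e-8*11.54 = 5.0709645e-07 W/K^4
T^4 = 1.1218971e+09 K^4
T = 183.0157 K = -90.1343 C

-90.1343 degrees Celsius


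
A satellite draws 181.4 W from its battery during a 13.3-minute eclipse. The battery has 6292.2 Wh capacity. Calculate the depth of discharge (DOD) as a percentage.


E_used = P * t / 60 = 181.4 * 13.3 / 60 = 40.2103 Wh
DOD = E_used / E_total * 100 = 40.2103 / 6292.2 * 100
DOD = 0.6390505 %

0.6391 %


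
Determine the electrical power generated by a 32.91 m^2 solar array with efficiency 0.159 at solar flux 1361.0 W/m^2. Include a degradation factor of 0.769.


P = area * eta * S * degradation
P = 32.91 * 0.159 * 1361.0 * 0.769
P = 5476.5804 W

5476.5804 W


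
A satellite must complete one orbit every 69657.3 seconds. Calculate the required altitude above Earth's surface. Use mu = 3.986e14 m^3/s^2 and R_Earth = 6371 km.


T = 69657.3 s
r = (mu*T^2/(4*pi^2))^(1/3) = (3.986e14 * 69657.3^2 / (4*pi^2))^(1/3)
r = 3.6590663e+07 m = 36590.6629 km
alt = r - R_E = 36590.6629 - 6371 = 30219.6629 km

30219.6629 km


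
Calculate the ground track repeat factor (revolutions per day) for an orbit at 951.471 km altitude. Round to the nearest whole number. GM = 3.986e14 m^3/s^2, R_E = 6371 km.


r = 7.322471e+06 m
T = 2*pi*sqrt(r^3/mu) = 6235.8795 s = 103.9313 min
revs/day = 1440 / 103.9313 = 13.8553
Rounded: 14 revolutions per day

14 revolutions per day


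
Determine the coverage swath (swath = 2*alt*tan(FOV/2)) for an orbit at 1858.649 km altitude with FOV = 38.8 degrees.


FOV = 38.8 deg = 0.6771877 rad
swath = 2 * alt * tan(FOV/2) = 2 * 1858.649 * tan(0.3385939)
swath = 2 * 1858.649 * 0.3521556
swath = 1309.0673 km

1309.0673 km


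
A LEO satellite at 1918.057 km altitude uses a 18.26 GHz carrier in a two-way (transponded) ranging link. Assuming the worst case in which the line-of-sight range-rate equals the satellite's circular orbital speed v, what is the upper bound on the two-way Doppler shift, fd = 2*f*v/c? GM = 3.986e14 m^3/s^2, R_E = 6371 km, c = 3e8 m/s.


r = 8.289057e+06 m
v = sqrt(mu/r) = 6934.5149 m/s (worst-case radial velocity)
f = 18.26 GHz = 1.826e+10 Hz
fd = 2*f*v/c = 2*1.826e+10*6934.5149/3.0e+08
fd = 844161.6109 Hz

844161.6109 Hz


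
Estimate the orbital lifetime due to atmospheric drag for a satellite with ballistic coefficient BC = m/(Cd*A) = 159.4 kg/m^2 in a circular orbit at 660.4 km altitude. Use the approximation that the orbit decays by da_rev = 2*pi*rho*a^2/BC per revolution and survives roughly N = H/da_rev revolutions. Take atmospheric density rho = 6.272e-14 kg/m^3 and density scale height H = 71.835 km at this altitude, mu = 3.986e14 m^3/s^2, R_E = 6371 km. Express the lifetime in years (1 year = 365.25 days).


a = R_E + alt = 7031.4000 km = 7.0314e+06 m
da_rev = 2*pi*rho*a^2/BC = 2*pi*6.272e-14*(7.0314e+06)^2/159.4 = 0.122230956 m per revolution
N = H/da_rev = 71835.0000 m / 0.122230956 m = 587698.9108 revolutions
P = 2*pi*sqrt(a^3/mu) = 5867.7814 s
lifetime = N*P = 587698.9108 * 5867.7814 = 3.4484888e+09 s = 39913.0643 days
years = 39913.0643 / 365.25 = 109.2760 years

109.2760 years


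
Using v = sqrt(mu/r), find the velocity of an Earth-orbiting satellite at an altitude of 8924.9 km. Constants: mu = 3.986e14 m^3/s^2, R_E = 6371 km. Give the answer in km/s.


r = R_E + alt = 6371.0 + 8924.9 = 15295.9000 km = 1.52959e+07 m
v = sqrt(mu/r) = sqrt(3.986e14 / 1.52959e+07) = 5104.8282 m/s = 5.1048 km/s

5.1048 km/s


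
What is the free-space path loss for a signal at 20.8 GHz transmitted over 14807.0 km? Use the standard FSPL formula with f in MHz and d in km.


f = 20.8 GHz = 20800.0000 MHz
d = 14807.0 km
FSPL = 32.44 + 20*log10(20800.0000) + 20*log10(14807.0)
FSPL = 32.44 + 86.3613 + 83.4093
FSPL = 202.2106 dB

202.2106 dB


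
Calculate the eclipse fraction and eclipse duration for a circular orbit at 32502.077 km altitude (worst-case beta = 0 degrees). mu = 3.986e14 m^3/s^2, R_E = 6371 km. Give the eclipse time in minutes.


r = 38873.0770 km
T = 1271.2570 min
Eclipse fraction = arcsin(R_E/r)/pi = arcsin(6371.0000/38873.0770)/pi
= arcsin(0.1638924)/pi = 0.05240497
Eclipse duration = 0.05240497 * 1271.2570 = 66.6202 min

66.6202 minutes


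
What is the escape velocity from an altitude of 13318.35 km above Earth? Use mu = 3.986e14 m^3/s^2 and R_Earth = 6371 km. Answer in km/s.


r = 6371.0 + 13318.35 = 19689.3500 km = 1.968935e+07 m
v_esc = sqrt(2*mu/r) = sqrt(2*3.986e14 / 1.968935e+07)
v_esc = 6363.0884 m/s = 6.3631 km/s

6.3631 km/s


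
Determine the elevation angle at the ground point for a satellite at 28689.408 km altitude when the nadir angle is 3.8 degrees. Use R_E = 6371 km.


r = R_E + alt = 35060.4080 km
Law of sines in the satellite / Earth-center / ground-point triangle:
  sin(nadir)/R_E = sin(90 + el)/r  =>  cos(el) = (r/R_E)*sin(nadir)
cos(el) = (35060.4080 / 6371.0000) * sin(3.8 deg) = 0.3647135
el = arccos(0.3647135) = 68.6100 deg
(Earth-central angle = 90 - nadir - el = 17.5900 deg)

68.6100 degrees


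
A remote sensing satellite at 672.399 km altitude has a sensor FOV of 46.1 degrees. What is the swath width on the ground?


FOV = 46.1 deg = 0.8045968 rad
swath = 2 * alt * tan(FOV/2) = 2 * 672.399 * tan(0.4022984)
swath = 2 * 672.399 * 0.4255051
swath = 572.2184 km

572.2184 km


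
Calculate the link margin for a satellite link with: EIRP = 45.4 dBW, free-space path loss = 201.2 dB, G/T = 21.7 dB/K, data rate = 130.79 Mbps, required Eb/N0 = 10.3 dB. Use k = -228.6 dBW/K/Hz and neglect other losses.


C/N0 = EIRP - FSPL + G/T - k = 45.4 - 201.2 + 21.7 - (-228.6)
C/N0 = 94.5000 dB-Hz
R_b = 130.79 Mbps = 1.3079e+08 bps -> 10*log10(R_b) = 81.1657 dB-Hz
Eb/N0 = C/N0 - 10*log10(R_b) = 94.5000 - 81.1657 = 13.3343 dB
Margin = Eb/N0 - Eb/N0_req = 13.3343 - 10.3 = 3.0343 dB (link closes)

3.0343 dB


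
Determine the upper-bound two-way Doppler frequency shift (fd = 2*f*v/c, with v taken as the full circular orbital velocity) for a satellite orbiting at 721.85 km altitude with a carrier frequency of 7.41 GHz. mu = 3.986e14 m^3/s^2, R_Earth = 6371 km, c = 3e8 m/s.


r = 7.09285e+06 m
v = sqrt(mu/r) = 7496.4951 m/s (worst-case radial velocity)
f = 7.41 GHz = 7.41e+09 Hz
fd = 2*f*v/c = 2*7.41e+09*7496.4951/3.0e+08
fd = 370326.8562 Hz

370326.8562 Hz


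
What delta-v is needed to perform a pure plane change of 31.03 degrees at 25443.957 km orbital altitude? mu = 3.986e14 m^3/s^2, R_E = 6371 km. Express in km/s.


r = 31814.9570 km = 3.1814957e+07 m
V = sqrt(mu/r) = 3539.5901 m/s
di = 31.03 deg = 0.5415757 rad
dV = 2*V*sin(di/2) = 2*3539.5901*sin(0.2707878)
dV = 1893.6145 m/s = 1.8936 km/s

1.8936 km/s


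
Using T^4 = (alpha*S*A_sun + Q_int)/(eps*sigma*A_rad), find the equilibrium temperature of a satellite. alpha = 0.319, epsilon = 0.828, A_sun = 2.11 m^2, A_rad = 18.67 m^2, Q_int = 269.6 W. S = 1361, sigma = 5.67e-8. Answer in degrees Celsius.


Numerator = alpha*S*A_sun + Q_int = 0.319*1361*2.11 + 269.6 = 1185.6755 W
Denominator = eps*sigma*A_rad = 0.828*5.67e-8*18.67 = 8.7651169e-07 W/K^4
T^4 = 1.3527207e+09 K^4
T = 191.7794 K = -81.3706 C

-81.3706 degrees Celsius


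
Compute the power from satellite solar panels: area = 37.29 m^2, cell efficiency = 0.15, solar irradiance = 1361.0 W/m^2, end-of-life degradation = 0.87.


P = area * eta * S * degradation
P = 37.29 * 0.15 * 1361.0 * 0.87
P = 6623.0955 W

6623.0955 W


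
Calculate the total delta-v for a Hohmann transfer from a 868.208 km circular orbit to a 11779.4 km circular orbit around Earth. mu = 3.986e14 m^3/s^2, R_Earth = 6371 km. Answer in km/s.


r1 = 7239.2080 km = 7.239208e+06 m
r2 = 18150.4000 km = 1.81504e+07 m
dv1 = sqrt(mu/r1)*(sqrt(2*r2/(r1+r2)) - 1) = 1452.3190 m/s
dv2 = sqrt(mu/r2)*(1 - sqrt(2*r1/(r1+r2))) = 1147.4343 m/s
total dv = |dv1| + |dv2| = 1452.3190 + 1147.4343 = 2599.7533 m/s = 2.5998 km/s

2.5998 km/s


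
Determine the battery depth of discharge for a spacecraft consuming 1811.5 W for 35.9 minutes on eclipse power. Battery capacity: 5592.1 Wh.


E_used = P * t / 60 = 1811.5 * 35.9 / 60 = 1083.8808 Wh
DOD = E_used / E_total * 100 = 1083.8808 / 5592.1 * 100
DOD = 19.3824 %

19.3824 %


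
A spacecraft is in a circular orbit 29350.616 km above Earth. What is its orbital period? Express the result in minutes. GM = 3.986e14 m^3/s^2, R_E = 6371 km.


r = 35721.6160 km = 3.5721616e+07 m
T = 2*pi*sqrt(r^3/mu) = 2*pi*sqrt(4.5581991e+22 / 3.986e14)
T = 67190.4992 s = 1119.8417 min

1119.8417 minutes


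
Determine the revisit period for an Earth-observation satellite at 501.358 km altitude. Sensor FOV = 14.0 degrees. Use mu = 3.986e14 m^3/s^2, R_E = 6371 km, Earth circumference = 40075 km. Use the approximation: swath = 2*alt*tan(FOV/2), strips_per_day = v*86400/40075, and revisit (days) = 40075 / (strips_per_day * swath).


swath = 2*501.358*tan(0.122173) = 123.1180 km
v = sqrt(mu/r) = 7615.8040 m/s = 7.6158 km/s
strips/day = v*86400/40075 = 7.6158*86400/40075 = 16.4194
coverage/day = strips * swath = 16.4194 * 123.1180 = 2021.5183 km
revisit = 40075 / 2021.5183 = 19.8242 days

19.8242 days


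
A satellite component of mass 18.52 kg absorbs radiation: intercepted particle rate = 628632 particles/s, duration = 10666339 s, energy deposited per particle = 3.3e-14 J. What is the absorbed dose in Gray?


Total energy deposited = rate * time * E_per
  = 628632 * 10666339 * 3.3e-14 = 0.2212717 J
Dose = E_total / mass = 0.2212717 / 18.52
Dose = 0.01194771 Gy

0.0119 Gy


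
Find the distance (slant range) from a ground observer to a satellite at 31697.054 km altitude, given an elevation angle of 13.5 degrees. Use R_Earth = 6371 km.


h = 31697.054 km, el = 13.5 deg
d = -R_E*sin(el) + sqrt((R_E*sin(el))^2 + 2*R_E*h + h^2)
d = -6371.0000*sin(0.2356194) + sqrt((6371.0000*0.2334454)^2 + 2*6371.0000*31697.054 + 31697.054^2)
d = 36073.3252 km

36073.3252 km


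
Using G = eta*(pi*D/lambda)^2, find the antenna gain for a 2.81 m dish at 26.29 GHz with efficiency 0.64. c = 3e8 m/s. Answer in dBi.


lambda = c/f = 3e8 / 2.629e+10 = 0.01141118 m
G = eta*(pi*D/lambda)^2 = 0.64*(pi*2.81/0.01141118)^2
G = 383028.4402 (linear)
G = 10*log10(383028.4402) = 55.8323 dBi

55.8323 dBi


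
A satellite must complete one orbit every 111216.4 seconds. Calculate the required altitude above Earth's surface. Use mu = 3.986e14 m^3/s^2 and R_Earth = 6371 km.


T = 111216.4 s
r = (mu*T^2/(4*pi^2))^(1/3) = (3.986e14 * 111216.4^2 / (4*pi^2))^(1/3)
r = 4.9984852e+07 m = 49984.8517 km
alt = r - R_E = 49984.8517 - 6371 = 43613.8517 km

43613.8517 km


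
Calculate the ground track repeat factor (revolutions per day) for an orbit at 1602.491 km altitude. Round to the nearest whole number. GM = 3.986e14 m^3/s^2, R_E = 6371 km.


r = 7.973491e+06 m
T = 2*pi*sqrt(r^3/mu) = 7085.7200 s = 118.0953 min
revs/day = 1440 / 118.0953 = 12.1935
Rounded: 12 revolutions per day

12 revolutions per day


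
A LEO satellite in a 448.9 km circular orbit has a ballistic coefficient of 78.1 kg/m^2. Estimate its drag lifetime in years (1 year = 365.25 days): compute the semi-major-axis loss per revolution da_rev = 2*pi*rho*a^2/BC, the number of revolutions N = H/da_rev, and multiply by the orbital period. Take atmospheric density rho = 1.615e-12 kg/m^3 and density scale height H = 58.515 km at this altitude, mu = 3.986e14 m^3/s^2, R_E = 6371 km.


a = R_E + alt = 6819.9000 km = 6.8199e+06 m
da_rev = 2*pi*rho*a^2/BC = 2*pi*1.615e-12*(6.8199e+06)^2/78.1 = 6.043067 m per revolution
N = H/da_rev = 58515.0000 m / 6.043067 m = 9682.9978 revolutions
P = 2*pi*sqrt(a^3/mu) = 5605.0337 s
lifetime = N*P = 9682.9978 * 5605.0337 = 5.427353e+07 s = 628.1659 days
years = 628.1659 / 365.25 = 1.7198 years

1.7198 years


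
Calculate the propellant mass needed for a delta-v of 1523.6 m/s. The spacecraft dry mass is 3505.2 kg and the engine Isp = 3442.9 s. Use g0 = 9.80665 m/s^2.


ve = Isp * g0 = 3442.9 * 9.80665 = 33763.315285 m/s
mass ratio = exp(dv/ve) = exp(1523.6/33763.315285) = 1.04615956
m_prop = m_dry * (mr - 1) = 3505.2 * (1.04615956 - 1)
m_prop = 161.7985 kg

161.7985 kg


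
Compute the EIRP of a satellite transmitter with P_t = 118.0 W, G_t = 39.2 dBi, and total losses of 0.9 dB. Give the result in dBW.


Pt = 118.0 W = 20.7188 dBW
EIRP = Pt_dBW + Gt - losses = 20.7188 + 39.2 - 0.9 = 59.0188 dBW

59.0188 dBW


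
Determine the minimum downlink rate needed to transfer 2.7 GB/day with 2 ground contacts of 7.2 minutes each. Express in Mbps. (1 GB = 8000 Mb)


total contact time = 2 * 7.2 * 60 = 864.0000 s
data = 2.7 GB = 21600.0000 Mb
rate = 21600.0000 / 864.0000 = 25.0000 Mbps

25.0000 Mbps


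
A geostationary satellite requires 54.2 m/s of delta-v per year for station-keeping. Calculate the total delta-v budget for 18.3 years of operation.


dV = rate * years = 54.2 * 18.3
dV = 991.8600 m/s

991.8600 m/s


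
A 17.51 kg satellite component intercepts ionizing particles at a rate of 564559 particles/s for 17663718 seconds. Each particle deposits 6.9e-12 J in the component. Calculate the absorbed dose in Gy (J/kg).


Total energy deposited = rate * time * E_per
  = 564559 * 17663718 * 6.9e-12 = 68.8083 J
Dose = E_total / mass = 68.8083 / 17.51
Dose = 3.9297 Gy

3.9297 Gy


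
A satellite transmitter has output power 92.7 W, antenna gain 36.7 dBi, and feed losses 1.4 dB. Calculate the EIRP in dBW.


Pt = 92.7 W = 19.6708 dBW
EIRP = Pt_dBW + Gt - losses = 19.6708 + 36.7 - 1.4 = 54.9708 dBW

54.9708 dBW


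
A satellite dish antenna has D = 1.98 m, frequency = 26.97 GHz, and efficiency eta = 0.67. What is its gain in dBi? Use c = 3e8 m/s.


lambda = c/f = 3e8 / 2.697e+10 = 0.01112347 m
G = eta*(pi*D/lambda)^2 = 0.67*(pi*1.98/0.01112347)^2
G = 209519.4339 (linear)
G = 10*log10(209519.4339) = 53.2122 dBi

53.2122 dBi


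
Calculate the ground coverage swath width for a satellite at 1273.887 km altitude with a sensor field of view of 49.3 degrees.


FOV = 49.3 deg = 0.8604473 rad
swath = 2 * alt * tan(FOV/2) = 2 * 1273.887 * tan(0.4302237)
swath = 2 * 1273.887 * 0.4588918
swath = 1169.1525 km

1169.1525 km


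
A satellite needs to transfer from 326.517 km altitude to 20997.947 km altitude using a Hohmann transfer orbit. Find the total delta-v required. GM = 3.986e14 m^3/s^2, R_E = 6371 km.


r1 = 6697.5170 km = 6.697517e+06 m
r2 = 27368.9470 km = 2.7368947e+07 m
dv1 = sqrt(mu/r1)*(sqrt(2*r2/(r1+r2)) - 1) = 2064.3803 m/s
dv2 = sqrt(mu/r2)*(1 - sqrt(2*r1/(r1+r2))) = 1423.2454 m/s
total dv = |dv1| + |dv2| = 2064.3803 + 1423.2454 = 3487.6257 m/s = 3.4876 km/s

3.4876 km/s


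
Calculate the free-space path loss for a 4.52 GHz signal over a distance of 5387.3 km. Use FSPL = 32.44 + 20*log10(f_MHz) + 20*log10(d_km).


f = 4.52 GHz = 4520.0000 MHz
d = 5387.3 km
FSPL = 32.44 + 20*log10(4520.0000) + 20*log10(5387.3)
FSPL = 32.44 + 73.1028 + 74.6274
FSPL = 180.1702 dB

180.1702 dB


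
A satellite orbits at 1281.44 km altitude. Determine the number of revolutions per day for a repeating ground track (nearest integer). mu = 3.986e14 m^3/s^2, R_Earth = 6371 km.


r = 7.65244e+06 m
T = 2*pi*sqrt(r^3/mu) = 6662.0996 s = 111.0350 min
revs/day = 1440 / 111.0350 = 12.9689
Rounded: 13 revolutions per day

13 revolutions per day


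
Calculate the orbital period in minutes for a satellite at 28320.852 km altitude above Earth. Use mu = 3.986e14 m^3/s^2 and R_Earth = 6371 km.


r = 34691.8520 km = 3.4691852e+07 m
T = 2*pi*sqrt(r^3/mu) = 2*pi*sqrt(4.1752497e+22 / 3.986e14)
T = 64306.1410 s = 1071.7690 min

1071.7690 minutes


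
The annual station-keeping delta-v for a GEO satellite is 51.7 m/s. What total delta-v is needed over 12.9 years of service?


dV = rate * years = 51.7 * 12.9
dV = 666.9300 m/s

666.9300 m/s


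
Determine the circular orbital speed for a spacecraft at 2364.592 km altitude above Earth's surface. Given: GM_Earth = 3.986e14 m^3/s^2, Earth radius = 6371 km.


r = R_E + alt = 6371.0 + 2364.592 = 8735.5920 km = 8.735592e+06 m
v = sqrt(mu/r) = sqrt(3.986e14 / 8.735592e+06) = 6754.9552 m/s = 6.7550 km/s

6.7550 km/s


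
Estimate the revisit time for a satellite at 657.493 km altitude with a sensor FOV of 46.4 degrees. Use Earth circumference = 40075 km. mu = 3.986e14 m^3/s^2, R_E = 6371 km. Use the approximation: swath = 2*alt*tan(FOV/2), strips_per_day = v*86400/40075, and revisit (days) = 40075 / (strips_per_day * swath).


swath = 2*657.493*tan(0.4049164) = 563.6037 km
v = sqrt(mu/r) = 7530.7380 m/s = 7.5307 km/s
strips/day = v*86400/40075 = 7.5307*86400/40075 = 16.2360
coverage/day = strips * swath = 16.2360 * 563.6037 = 9150.6428 km
revisit = 40075 / 9150.6428 = 4.3795 days

4.3795 days


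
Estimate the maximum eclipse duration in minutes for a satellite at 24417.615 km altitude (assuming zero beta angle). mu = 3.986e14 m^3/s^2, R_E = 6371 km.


r = 30788.6150 km
T = 896.0767 min
Eclipse fraction = arcsin(R_E/r)/pi = arcsin(6371.0000/30788.6150)/pi
= arcsin(0.2069271)/pi = 0.06634631
Eclipse duration = 0.06634631 * 896.0767 = 59.4514 min

59.4514 minutes


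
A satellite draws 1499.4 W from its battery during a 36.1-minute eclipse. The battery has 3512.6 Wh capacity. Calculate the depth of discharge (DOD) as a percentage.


E_used = P * t / 60 = 1499.4 * 36.1 / 60 = 902.1390 Wh
DOD = E_used / E_total * 100 = 902.1390 / 3512.6 * 100
DOD = 25.6829 %

25.6829 %


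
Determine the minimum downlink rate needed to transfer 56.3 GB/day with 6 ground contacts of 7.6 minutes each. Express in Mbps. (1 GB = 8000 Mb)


total contact time = 6 * 7.6 * 60 = 2736.0000 s
data = 56.3 GB = 450400.0000 Mb
rate = 450400.0000 / 2736.0000 = 164.6199 Mbps

164.6199 Mbps


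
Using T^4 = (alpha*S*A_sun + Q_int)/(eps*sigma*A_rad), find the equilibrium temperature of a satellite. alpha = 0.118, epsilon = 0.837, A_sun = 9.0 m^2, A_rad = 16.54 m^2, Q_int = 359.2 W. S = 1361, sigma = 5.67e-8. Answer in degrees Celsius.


Numerator = alpha*S*A_sun + Q_int = 0.118*1361*9.0 + 359.2 = 1804.5820 W
Denominator = eps*sigma*A_rad = 0.837*5.67e-8*16.54 = 7.8495367e-07 W/K^4
T^4 = 2.2989663e+09 K^4
T = 218.9693 K = -54.1807 C

-54.1807 degrees Celsius


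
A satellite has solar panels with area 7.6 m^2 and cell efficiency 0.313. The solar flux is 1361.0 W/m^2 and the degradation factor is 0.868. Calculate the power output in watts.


P = area * eta * S * degradation
P = 7.6 * 0.313 * 1361.0 * 0.868
P = 2810.1906 W

2810.1906 W


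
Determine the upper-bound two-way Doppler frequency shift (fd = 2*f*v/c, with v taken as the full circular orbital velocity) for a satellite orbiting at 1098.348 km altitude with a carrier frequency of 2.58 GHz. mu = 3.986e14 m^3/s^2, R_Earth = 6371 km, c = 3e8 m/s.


r = 7.469348e+06 m
v = sqrt(mu/r) = 7305.1191 m/s (worst-case radial velocity)
f = 2.58 GHz = 2.58e+09 Hz
fd = 2*f*v/c = 2*2.58e+09*7305.1191/3.0e+08
fd = 125648.0483 Hz

125648.0483 Hz


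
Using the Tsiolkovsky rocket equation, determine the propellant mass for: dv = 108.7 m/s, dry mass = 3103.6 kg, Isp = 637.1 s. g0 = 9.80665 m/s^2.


ve = Isp * g0 = 637.1 * 9.80665 = 6247.816715 m/s
mass ratio = exp(dv/ve) = exp(108.7/6247.816715) = 1.01755031
m_prop = m_dry * (mr - 1) = 3103.6 * (1.01755031 - 1)
m_prop = 54.4691 kg

54.4691 kg


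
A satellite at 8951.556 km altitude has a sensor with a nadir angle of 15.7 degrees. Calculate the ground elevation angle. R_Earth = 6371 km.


r = R_E + alt = 15322.5560 km
Law of sines in the satellite / Earth-center / ground-point triangle:
  sin(nadir)/R_E = sin(90 + el)/r  =>  cos(el) = (r/R_E)*sin(nadir)
cos(el) = (15322.5560 / 6371.0000) * sin(15.7 deg) = 0.6508069
el = arccos(0.6508069) = 49.3975 deg
(Earth-central angle = 90 - nadir - el = 24.9025 deg)

49.3975 degrees


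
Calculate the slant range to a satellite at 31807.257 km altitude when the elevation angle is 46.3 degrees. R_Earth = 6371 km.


h = 31807.257 km, el = 46.3 deg
d = -R_E*sin(el) + sqrt((R_E*sin(el))^2 + 2*R_E*h + h^2)
d = -6371.0000*sin(0.8080874) + sqrt((6371.0000*0.7229671)^2 + 2*6371.0000*31807.257 + 31807.257^2)
d = 33317.6513 km

33317.6513 km


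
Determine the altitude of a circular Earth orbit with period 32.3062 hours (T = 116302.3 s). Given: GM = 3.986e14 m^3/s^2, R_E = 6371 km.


T = 116302.3 s
r = (mu*T^2/(4*pi^2))^(1/3) = (3.986e14 * 116302.3^2 / (4*pi^2))^(1/3)
r = 5.1497331e+07 m = 51497.3311 km
alt = r - R_E = 51497.3311 - 6371 = 45126.3311 km

45126.3311 km


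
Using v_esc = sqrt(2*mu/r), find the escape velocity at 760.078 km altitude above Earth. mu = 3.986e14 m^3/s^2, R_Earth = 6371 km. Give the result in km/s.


r = 6371.0 + 760.078 = 7131.0780 km = 7.131078e+06 m
v_esc = sqrt(2*mu/r) = sqrt(2*3.986e14 / 7.131078e+06)
v_esc = 10573.1904 m/s = 10.5732 km/s

10.5732 km/s


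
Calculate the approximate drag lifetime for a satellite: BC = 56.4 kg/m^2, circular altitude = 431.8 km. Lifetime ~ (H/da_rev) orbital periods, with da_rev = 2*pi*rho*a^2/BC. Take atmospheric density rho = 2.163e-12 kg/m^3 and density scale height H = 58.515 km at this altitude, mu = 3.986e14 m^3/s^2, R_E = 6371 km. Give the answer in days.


a = R_E + alt = 6802.8000 km = 6.8028e+06 m
da_rev = 2*pi*rho*a^2/BC = 2*pi*2.163e-12*(6.8028e+06)^2/56.4 = 11.151485 m per revolution
N = H/da_rev = 58515.0000 m / 11.151485 m = 5247.2834 revolutions
P = 2*pi*sqrt(a^3/mu) = 5583.9661 s
lifetime = N*P = 5247.2834 * 5583.9661 = 2.9300653e+07 s = 339.1279 days

339.1279 days


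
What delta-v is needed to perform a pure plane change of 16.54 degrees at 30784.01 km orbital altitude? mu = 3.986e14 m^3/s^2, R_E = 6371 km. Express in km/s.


r = 37155.0100 km = 3.715501e+07 m
V = sqrt(mu/r) = 3275.3669 m/s
di = 16.54 deg = 0.2886775 rad
dV = 2*V*sin(di/2) = 2*3275.3669*sin(0.1443387)
dV = 942.2449 m/s = 0.9422449 km/s

0.9422 km/s


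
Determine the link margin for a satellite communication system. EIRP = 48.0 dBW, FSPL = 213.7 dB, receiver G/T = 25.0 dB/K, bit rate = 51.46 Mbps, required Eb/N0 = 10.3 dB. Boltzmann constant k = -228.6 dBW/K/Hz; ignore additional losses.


C/N0 = EIRP - FSPL + G/T - k = 48.0 - 213.7 + 25.0 - (-228.6)
C/N0 = 87.9000 dB-Hz
R_b = 51.46 Mbps = 5.146e+07 bps -> 10*log10(R_b) = 77.1147 dB-Hz
Eb/N0 = C/N0 - 10*log10(R_b) = 87.9000 - 77.1147 = 10.7853 dB
Margin = Eb/N0 - Eb/N0_req = 10.7853 - 10.3 = 0.4853022 dB (link closes)

0.4853 dB


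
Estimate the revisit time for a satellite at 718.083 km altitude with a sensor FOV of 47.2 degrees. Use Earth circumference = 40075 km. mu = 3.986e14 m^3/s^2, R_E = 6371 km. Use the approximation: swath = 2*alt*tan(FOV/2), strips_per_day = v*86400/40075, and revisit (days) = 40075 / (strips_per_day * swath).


swath = 2*718.083*tan(0.4118977) = 627.4455 km
v = sqrt(mu/r) = 7498.4865 m/s = 7.4985 km/s
strips/day = v*86400/40075 = 7.4985*86400/40075 = 16.1664
coverage/day = strips * swath = 16.1664 * 627.4455 = 10143.5468 km
revisit = 40075 / 10143.5468 = 3.9508 days

3.9508 days


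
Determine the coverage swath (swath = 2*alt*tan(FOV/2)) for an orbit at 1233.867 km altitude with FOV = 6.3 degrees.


FOV = 6.3 deg = 0.1099557 rad
swath = 2 * alt * tan(FOV/2) = 2 * 1233.867 * tan(0.05497787)
swath = 2 * 1233.867 * 0.05503333
swath = 135.8076 km

135.8076 km


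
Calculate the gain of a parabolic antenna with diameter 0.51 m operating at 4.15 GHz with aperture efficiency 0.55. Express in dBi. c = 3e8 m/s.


lambda = c/f = 3e8 / 4.15e+09 = 0.07228916 m
G = eta*(pi*D/lambda)^2 = 0.55*(pi*0.51/0.07228916)^2
G = 270.1820 (linear)
G = 10*log10(270.1820) = 24.3166 dBi

24.3166 dBi


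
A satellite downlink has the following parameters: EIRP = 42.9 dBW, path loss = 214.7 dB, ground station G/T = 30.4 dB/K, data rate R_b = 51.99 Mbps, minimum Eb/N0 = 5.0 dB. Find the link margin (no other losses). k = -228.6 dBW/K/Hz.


C/N0 = EIRP - FSPL + G/T - k = 42.9 - 214.7 + 30.4 - (-228.6)
C/N0 = 87.2000 dB-Hz
R_b = 51.99 Mbps = 5.199e+07 bps -> 10*log10(R_b) = 77.1592 dB-Hz
Eb/N0 = C/N0 - 10*log10(R_b) = 87.2000 - 77.1592 = 10.0408 dB
Margin = Eb/N0 - Eb/N0_req = 10.0408 - 5.0 = 5.0408 dB (link closes)

5.0408 dB


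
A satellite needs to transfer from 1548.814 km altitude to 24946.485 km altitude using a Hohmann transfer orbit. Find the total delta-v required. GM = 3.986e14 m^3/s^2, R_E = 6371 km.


r1 = 7919.8140 km = 7.919814e+06 m
r2 = 31317.4850 km = 3.1317485e+07 m
dv1 = sqrt(mu/r1)*(sqrt(2*r2/(r1+r2)) - 1) = 1869.0173 m/s
dv2 = sqrt(mu/r2)*(1 - sqrt(2*r1/(r1+r2))) = 1300.8708 m/s
total dv = |dv1| + |dv2| = 1869.0173 + 1300.8708 = 3169.8881 m/s = 3.1699 km/s

3.1699 km/s


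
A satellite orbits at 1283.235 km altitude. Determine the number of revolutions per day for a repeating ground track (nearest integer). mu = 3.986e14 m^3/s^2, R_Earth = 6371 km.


r = 7.654235e+06 m
T = 2*pi*sqrt(r^3/mu) = 6664.4438 s = 111.0741 min
revs/day = 1440 / 111.0741 = 12.9643
Rounded: 13 revolutions per day

13 revolutions per day


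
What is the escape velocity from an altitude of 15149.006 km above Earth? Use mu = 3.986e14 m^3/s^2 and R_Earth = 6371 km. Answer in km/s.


r = 6371.0 + 15149.006 = 21520.0060 km = 2.1520006e+07 m
v_esc = sqrt(2*mu/r) = sqrt(2*3.986e14 / 2.1520006e+07)
v_esc = 6086.4275 m/s = 6.0864 km/s

6.0864 km/s


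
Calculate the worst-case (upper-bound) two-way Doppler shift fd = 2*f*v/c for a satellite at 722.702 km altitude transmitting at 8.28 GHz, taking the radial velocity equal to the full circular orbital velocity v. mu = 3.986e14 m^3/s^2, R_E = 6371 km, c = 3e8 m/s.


r = 7.093702e+06 m
v = sqrt(mu/r) = 7496.0449 m/s (worst-case radial velocity)
f = 8.28 GHz = 8.28e+09 Hz
fd = 2*f*v/c = 2*8.28e+09*7496.0449/3.0e+08
fd = 413781.6764 Hz

413781.6764 Hz


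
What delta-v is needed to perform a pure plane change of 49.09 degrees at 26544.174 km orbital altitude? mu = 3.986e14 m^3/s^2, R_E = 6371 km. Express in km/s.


r = 32915.1740 km = 3.2915174e+07 m
V = sqrt(mu/r) = 3479.9305 m/s
di = 49.09 deg = 0.8567821 rad
dV = 2*V*sin(di/2) = 2*3479.9305*sin(0.4283911)
dV = 2891.1805 m/s = 2.8912 km/s

2.8912 km/s


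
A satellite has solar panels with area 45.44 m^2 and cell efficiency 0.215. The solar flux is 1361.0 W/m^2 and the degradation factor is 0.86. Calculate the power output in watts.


P = area * eta * S * degradation
P = 45.44 * 0.215 * 1361.0 * 0.86
P = 11434.9260 W

11434.9260 W


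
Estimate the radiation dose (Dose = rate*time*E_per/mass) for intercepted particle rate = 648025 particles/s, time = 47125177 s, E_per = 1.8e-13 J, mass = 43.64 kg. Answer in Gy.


Total energy deposited = rate * time * E_per
  = 648025 * 47125177 * 1.8e-13 = 5.4969 J
Dose = E_total / mass = 5.4969 / 43.64
Dose = 0.12596 Gy

0.1260 Gy


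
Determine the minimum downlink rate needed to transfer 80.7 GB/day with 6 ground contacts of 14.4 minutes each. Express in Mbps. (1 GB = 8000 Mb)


total contact time = 6 * 14.4 * 60 = 5184.0000 s
data = 80.7 GB = 645600.0000 Mb
rate = 645600.0000 / 5184.0000 = 124.5370 Mbps

124.5370 Mbps


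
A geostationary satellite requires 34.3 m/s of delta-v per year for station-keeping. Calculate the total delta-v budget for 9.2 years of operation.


dV = rate * years = 34.3 * 9.2
dV = 315.5600 m/s

315.5600 m/s


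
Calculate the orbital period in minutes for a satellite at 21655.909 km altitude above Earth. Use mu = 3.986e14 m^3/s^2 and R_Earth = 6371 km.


r = 28026.9090 km = 2.8026909e+07 m
T = 2*pi*sqrt(r^3/mu) = 2*pi*sqrt(2.2015351e+22 / 3.986e14)
T = 46695.3921 s = 778.2565 min

778.2565 minutes


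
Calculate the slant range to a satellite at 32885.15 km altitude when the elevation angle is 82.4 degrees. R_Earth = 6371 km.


h = 32885.15 km, el = 82.4 deg
d = -R_E*sin(el) + sqrt((R_E*sin(el))^2 + 2*R_E*h + h^2)
d = -6371.0000*sin(1.4382) + sqrt((6371.0000*0.9912155)^2 + 2*6371.0000*32885.15 + 32885.15^2)
d = 32932.0718 km

32932.0718 km


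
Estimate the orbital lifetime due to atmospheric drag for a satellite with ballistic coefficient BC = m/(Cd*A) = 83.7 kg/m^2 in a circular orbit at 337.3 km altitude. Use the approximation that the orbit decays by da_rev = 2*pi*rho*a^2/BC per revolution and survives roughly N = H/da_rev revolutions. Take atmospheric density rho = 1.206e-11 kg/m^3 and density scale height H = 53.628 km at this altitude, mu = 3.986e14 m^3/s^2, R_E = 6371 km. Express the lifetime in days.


a = R_E + alt = 6708.3000 km = 6.7083e+06 m
da_rev = 2*pi*rho*a^2/BC = 2*pi*1.206e-11*(6.7083e+06)^2/83.7 = 40.740530 m per revolution
N = H/da_rev = 53628.0000 m / 40.740530 m = 1316.3305 revolutions
P = 2*pi*sqrt(a^3/mu) = 5468.0180 s
lifetime = N*P = 1316.3305 * 5468.0180 = 7.1977186e+06 s = 83.3069 days

83.3069 days


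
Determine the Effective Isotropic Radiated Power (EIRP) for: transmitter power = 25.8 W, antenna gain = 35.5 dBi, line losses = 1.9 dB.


Pt = 25.8 W = 14.1162 dBW
EIRP = Pt_dBW + Gt - losses = 14.1162 + 35.5 - 1.9 = 47.7162 dBW

47.7162 dBW


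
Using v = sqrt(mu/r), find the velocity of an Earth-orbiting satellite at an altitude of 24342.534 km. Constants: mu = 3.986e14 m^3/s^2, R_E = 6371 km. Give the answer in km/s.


r = R_E + alt = 6371.0 + 24342.534 = 30713.5340 km = 3.0713534e+07 m
v = sqrt(mu/r) = sqrt(3.986e14 / 3.0713534e+07) = 3602.4980 m/s = 3.6025 km/s

3.6025 km/s


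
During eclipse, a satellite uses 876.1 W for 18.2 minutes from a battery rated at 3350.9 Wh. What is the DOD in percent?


E_used = P * t / 60 = 876.1 * 18.2 / 60 = 265.7503 Wh
DOD = E_used / E_total * 100 = 265.7503 / 3350.9 * 100
DOD = 7.9307 %

7.9307 %


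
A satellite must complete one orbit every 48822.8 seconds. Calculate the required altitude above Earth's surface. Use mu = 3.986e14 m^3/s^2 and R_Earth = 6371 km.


T = 48822.8 s
r = (mu*T^2/(4*pi^2))^(1/3) = (3.986e14 * 48822.8^2 / (4*pi^2))^(1/3)
r = 2.887183e+07 m = 28871.8297 km
alt = r - R_E = 28871.8297 - 6371 = 22500.8297 km

22500.8297 km


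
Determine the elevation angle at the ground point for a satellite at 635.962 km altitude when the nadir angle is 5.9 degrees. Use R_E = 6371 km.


r = R_E + alt = 7006.9620 km
Law of sines in the satellite / Earth-center / ground-point triangle:
  sin(nadir)/R_E = sin(90 + el)/r  =>  cos(el) = (r/R_E)*sin(nadir)
cos(el) = (7006.9620 / 6371.0000) * sin(5.9 deg) = 0.1130534
el = arccos(0.1130534) = 83.5086 deg
(Earth-central angle = 90 - nadir - el = 0.5913625 deg)

83.5086 degrees


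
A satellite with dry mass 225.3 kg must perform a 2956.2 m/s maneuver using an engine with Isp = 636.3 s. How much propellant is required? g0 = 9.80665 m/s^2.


ve = Isp * g0 = 636.3 * 9.80665 = 6239.971395 m/s
mass ratio = exp(dv/ve) = exp(2956.2/6239.971395) = 1.60600892
m_prop = m_dry * (mr - 1) = 225.3 * (1.60600892 - 1)
m_prop = 136.5338 kg

136.5338 kg


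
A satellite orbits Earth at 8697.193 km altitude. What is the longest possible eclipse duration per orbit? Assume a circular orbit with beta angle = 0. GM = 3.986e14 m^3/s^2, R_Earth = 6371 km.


r = 15068.1930 km
T = 306.7974 min
Eclipse fraction = arcsin(R_E/r)/pi = arcsin(6371.0000/15068.1930)/pi
= arcsin(0.4228111)/pi = 0.1389566
Eclipse duration = 0.1389566 * 306.7974 = 42.6315 min

42.6315 minutes


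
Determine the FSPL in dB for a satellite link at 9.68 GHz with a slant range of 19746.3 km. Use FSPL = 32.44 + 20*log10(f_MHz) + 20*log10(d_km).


f = 9.68 GHz = 9680.0000 MHz
d = 19746.3 km
FSPL = 32.44 + 20*log10(9680.0000) + 20*log10(19746.3)
FSPL = 32.44 + 79.7175 + 85.9097
FSPL = 198.0672 dB

198.0672 dB


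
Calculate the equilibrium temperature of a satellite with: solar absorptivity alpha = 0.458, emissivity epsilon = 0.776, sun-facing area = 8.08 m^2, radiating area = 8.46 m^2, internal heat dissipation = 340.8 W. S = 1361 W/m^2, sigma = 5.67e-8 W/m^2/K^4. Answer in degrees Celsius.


Numerator = alpha*S*A_sun + Q_int = 0.458*1361*8.08 + 340.8 = 5377.3710 W
Denominator = eps*sigma*A_rad = 0.776*5.67e-8*8.46 = 3.7223323e-07 W/K^4
T^4 = 1.4446241e+10 K^4
T = 346.6879 K = 73.5379 C

73.5379 degrees Celsius


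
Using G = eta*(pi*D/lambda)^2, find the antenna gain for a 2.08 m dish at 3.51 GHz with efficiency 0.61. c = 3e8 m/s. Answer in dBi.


lambda = c/f = 3e8 / 3.51e+09 = 0.08547009 m
G = eta*(pi*D/lambda)^2 = 0.61*(pi*2.08/0.08547009)^2
G = 3565.5618 (linear)
G = 10*log10(3565.5618) = 35.5213 dBi

35.5213 dBi


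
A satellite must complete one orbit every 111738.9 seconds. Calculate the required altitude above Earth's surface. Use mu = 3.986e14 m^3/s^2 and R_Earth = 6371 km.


T = 111738.9 s
r = (mu*T^2/(4*pi^2))^(1/3) = (3.986e14 * 111738.9^2 / (4*pi^2))^(1/3)
r = 5.0141284e+07 m = 50141.2835 km
alt = r - R_E = 50141.2835 - 6371 = 43770.2835 km

43770.2835 km


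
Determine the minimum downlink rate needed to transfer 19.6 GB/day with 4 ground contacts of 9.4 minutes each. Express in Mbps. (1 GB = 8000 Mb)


total contact time = 4 * 9.4 * 60 = 2256.0000 s
data = 19.6 GB = 156800.0000 Mb
rate = 156800.0000 / 2256.0000 = 69.5035 Mbps

69.5035 Mbps


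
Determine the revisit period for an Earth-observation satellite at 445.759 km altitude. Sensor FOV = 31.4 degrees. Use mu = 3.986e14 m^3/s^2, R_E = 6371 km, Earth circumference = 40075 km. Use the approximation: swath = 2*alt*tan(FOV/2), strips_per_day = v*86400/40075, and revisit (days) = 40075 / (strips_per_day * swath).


swath = 2*445.759*tan(0.2740167) = 250.5944 km
v = sqrt(mu/r) = 7646.7990 m/s = 7.6468 km/s
strips/day = v*86400/40075 = 7.6468*86400/40075 = 16.4862
coverage/day = strips * swath = 16.4862 * 250.5944 = 4131.3431 km
revisit = 40075 / 4131.3431 = 9.7002 days

9.7002 days


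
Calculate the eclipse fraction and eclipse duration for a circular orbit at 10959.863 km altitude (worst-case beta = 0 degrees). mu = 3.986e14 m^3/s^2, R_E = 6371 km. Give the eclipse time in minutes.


r = 17330.8630 km
T = 378.4341 min
Eclipse fraction = arcsin(R_E/r)/pi = arcsin(6371.0000/17330.8630)/pi
= arcsin(0.3676101)/pi = 0.1198239
Eclipse duration = 0.1198239 * 378.4341 = 45.3454 min

45.3454 minutes


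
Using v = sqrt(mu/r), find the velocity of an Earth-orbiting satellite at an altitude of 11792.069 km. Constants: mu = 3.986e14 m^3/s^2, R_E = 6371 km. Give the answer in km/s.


r = R_E + alt = 6371.0 + 11792.069 = 18163.0690 km = 1.8163069e+07 m
v = sqrt(mu/r) = sqrt(3.986e14 / 1.8163069e+07) = 4684.6164 m/s = 4.6846 km/s

4.6846 km/s


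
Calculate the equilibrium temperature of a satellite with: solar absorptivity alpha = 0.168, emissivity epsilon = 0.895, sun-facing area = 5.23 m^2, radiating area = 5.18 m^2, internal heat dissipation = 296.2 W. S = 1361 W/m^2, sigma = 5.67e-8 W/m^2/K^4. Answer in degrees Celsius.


Numerator = alpha*S*A_sun + Q_int = 0.168*1361*5.23 + 296.2 = 1492.0290 W
Denominator = eps*sigma*A_rad = 0.895*5.67e-8*5.18 = 2.6286687e-07 W/K^4
T^4 = 5.6759874e+09 K^4
T = 274.4798 K = 1.3298 C

1.3298 degrees Celsius


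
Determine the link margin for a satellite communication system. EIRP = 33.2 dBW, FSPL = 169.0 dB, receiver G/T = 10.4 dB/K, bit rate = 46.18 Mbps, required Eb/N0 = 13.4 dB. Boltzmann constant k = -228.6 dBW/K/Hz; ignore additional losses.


C/N0 = EIRP - FSPL + G/T - k = 33.2 - 169.0 + 10.4 - (-228.6)
C/N0 = 103.2000 dB-Hz
R_b = 46.18 Mbps = 4.618e+07 bps -> 10*log10(R_b) = 76.6445 dB-Hz
Eb/N0 = C/N0 - 10*log10(R_b) = 103.2000 - 76.6445 = 26.5555 dB
Margin = Eb/N0 - Eb/N0_req = 26.5555 - 13.4 = 13.1555 dB (link closes)

13.1555 dB


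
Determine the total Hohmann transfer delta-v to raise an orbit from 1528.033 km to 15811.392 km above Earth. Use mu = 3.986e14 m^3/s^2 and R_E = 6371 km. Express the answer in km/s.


r1 = 7899.0330 km = 7.899033e+06 m
r2 = 22182.3920 km = 2.2182392e+07 m
dv1 = sqrt(mu/r1)*(sqrt(2*r2/(r1+r2)) - 1) = 1523.1864 m/s
dv2 = sqrt(mu/r2)*(1 - sqrt(2*r1/(r1+r2))) = 1167.0384 m/s
total dv = |dv1| + |dv2| = 1523.1864 + 1167.0384 = 2690.2248 m/s = 2.6902 km/s

2.6902 km/s


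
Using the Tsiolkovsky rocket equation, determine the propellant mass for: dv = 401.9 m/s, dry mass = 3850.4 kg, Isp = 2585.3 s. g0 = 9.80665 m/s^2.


ve = Isp * g0 = 2585.3 * 9.80665 = 25353.132245 m/s
mass ratio = exp(dv/ve) = exp(401.9/25353.132245) = 1.01597840
m_prop = m_dry * (mr - 1) = 3850.4 * (1.01597840 - 1)
m_prop = 61.5232 kg

61.5232 kg


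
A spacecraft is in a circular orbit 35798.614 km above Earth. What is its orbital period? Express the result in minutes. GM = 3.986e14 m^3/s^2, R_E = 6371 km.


r = 42169.6140 km = 4.2169614e+07 m
T = 2*pi*sqrt(r^3/mu) = 2*pi*sqrt(7.4989227e+22 / 3.986e14)
T = 86180.8275 s = 1436.3471 min

1436.3471 minutes


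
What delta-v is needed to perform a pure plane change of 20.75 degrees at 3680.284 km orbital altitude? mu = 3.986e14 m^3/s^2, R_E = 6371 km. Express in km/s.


r = 10051.2840 km = 1.0051284e+07 m
V = sqrt(mu/r) = 6297.3506 m/s
di = 20.75 deg = 0.3621558 rad
dV = 2*V*sin(di/2) = 2*6297.3506*sin(0.1810779)
dV = 2268.1793 m/s = 2.2682 km/s

2.2682 km/s


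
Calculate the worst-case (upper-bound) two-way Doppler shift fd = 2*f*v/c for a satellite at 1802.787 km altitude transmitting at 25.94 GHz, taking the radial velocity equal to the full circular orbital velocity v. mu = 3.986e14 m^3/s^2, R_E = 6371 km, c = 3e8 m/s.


r = 8.173787e+06 m
v = sqrt(mu/r) = 6983.2403 m/s (worst-case radial velocity)
f = 25.94 GHz = 2.594e+10 Hz
fd = 2*f*v/c = 2*2.594e+10*6983.2403/3.0e+08
fd = 1.207635e+06 Hz

1.2076e+06 Hz


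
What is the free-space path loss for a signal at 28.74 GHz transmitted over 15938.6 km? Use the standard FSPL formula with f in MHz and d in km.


f = 28.74 GHz = 28740.0000 MHz
d = 15938.6 km
FSPL = 32.44 + 20*log10(28740.0000) + 20*log10(15938.6)
FSPL = 32.44 + 89.1697 + 84.0490
FSPL = 205.6587 dB

205.6587 dB


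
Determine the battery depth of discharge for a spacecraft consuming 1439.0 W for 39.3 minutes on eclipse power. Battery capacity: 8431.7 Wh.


E_used = P * t / 60 = 1439.0 * 39.3 / 60 = 942.5450 Wh
DOD = E_used / E_total * 100 = 942.5450 / 8431.7 * 100
DOD = 11.1786 %

11.1786 %


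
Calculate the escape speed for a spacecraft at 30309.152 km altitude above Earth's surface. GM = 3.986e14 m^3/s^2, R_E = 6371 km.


r = 6371.0 + 30309.152 = 36680.1520 km = 3.6680152e+07 m
v_esc = sqrt(2*mu/r) = sqrt(2*3.986e14 / 3.6680152e+07)
v_esc = 4661.9550 m/s = 4.6620 km/s

4.6620 km/s
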